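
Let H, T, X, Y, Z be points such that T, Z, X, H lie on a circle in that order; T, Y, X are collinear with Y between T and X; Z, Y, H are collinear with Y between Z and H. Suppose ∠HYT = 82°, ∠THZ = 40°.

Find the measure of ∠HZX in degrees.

∠HZX = 58°

1. ∠XYZ = 82°  [vertical angles at Y]
2. ∠TXZ = 40°  [same arc TZ]
3. ∠HZX = 58°  [△ZYX]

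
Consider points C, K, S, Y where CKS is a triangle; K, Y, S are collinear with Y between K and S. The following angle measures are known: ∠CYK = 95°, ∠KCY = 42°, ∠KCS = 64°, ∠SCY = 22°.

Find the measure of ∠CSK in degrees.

1. ∠CYS = 85°  [linear pair at Y on KS]
2. ∠CSY = 73°  [△CYS]
3. ∠CSK = 73°  [Y on ray SK]

∠CSK = 73°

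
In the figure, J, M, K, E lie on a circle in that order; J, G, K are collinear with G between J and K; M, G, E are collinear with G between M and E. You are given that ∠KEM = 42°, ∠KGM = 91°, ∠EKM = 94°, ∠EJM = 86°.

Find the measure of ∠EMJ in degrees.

∠EMJ = 49°

1. ∠KJM = 42°  [same arc MK]
2. ∠JGM = 89°  [linear pair at G on JK]
3. ∠EMJ = 49°  [△JGM]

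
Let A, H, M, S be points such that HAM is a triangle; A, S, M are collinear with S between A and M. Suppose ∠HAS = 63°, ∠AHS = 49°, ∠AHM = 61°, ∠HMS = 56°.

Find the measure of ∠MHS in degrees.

∠MHS = 12°

1. ∠ASH = 68°  [△HAS]
2. ∠HSM = 112°  [linear pair at S on AM]
3. ∠MHS = 12°  [△HSM]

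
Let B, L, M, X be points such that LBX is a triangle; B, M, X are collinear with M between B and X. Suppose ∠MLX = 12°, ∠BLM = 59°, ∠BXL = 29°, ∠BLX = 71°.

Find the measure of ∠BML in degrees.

∠BML = 41°

1. ∠LBX = 80°  [△LBX]
2. ∠LBM = 80°  [M on ray BX]
3. ∠BML = 41°  [△LBM]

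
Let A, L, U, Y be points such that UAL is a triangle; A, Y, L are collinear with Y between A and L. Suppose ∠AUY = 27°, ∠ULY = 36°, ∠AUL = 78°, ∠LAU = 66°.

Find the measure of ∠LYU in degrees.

1. ∠UAY = 66°  [Y on ray AL]
2. ∠AYU = 87°  [△UAY]
3. ∠LYU = 93°  [linear pair at Y on AL]

∠LYU = 93°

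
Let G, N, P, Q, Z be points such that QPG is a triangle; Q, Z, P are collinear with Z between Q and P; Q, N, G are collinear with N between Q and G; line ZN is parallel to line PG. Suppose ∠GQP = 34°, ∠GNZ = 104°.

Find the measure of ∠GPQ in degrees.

∠GPQ = 70°

1. ∠NQZ = 34°  [Z on QP, N on QG]
2. ∠QNZ = 76°  [linear pair at N on QG]
3. ∠NZQ = 70°  [△QZN]
4. ∠GPQ = 70°  [ZN∥PG, corresponding at Z]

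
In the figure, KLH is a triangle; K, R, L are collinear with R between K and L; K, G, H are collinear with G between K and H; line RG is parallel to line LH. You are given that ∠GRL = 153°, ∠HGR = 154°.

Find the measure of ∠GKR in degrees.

∠GKR = 127°

1. ∠GRK = 27°  [linear pair at R on KL]
2. ∠KGR = 26°  [linear pair at G on KH]
3. ∠GKR = 127°  [△KRG]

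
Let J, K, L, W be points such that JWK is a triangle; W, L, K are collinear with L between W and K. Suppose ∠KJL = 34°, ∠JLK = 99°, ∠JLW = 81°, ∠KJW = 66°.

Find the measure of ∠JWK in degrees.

∠JWK = 67°

1. ∠JKL = 47°  [△JLK]
2. ∠JKW = 47°  [L on ray KW]
3. ∠JWK = 67°  [△JWK]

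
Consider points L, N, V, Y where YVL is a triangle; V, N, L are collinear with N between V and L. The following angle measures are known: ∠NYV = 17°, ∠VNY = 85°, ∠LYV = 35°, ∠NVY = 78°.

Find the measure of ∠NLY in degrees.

∠NLY = 67°

1. ∠LVY = 78°  [N on ray VL]
2. ∠VLY = 67°  [△YVL]
3. ∠NLY = 67°  [N on ray LV]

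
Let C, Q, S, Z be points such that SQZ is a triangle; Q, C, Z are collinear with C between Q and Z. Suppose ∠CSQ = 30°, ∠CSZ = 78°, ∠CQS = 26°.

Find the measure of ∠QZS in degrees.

1. ∠QCS = 124°  [△SQC]
2. ∠SCZ = 56°  [linear pair at C on QZ]
3. ∠CZS = 46°  [△SCZ]
4. ∠QZS = 46°  [C on ray ZQ]

∠QZS = 46°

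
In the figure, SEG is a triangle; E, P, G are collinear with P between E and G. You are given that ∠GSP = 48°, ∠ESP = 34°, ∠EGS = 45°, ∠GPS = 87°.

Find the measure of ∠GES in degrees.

∠GES = 53°

1. ∠EPS = 93°  [linear pair at P on EG]
2. ∠PES = 53°  [△SEP]
3. ∠GES = 53°  [P on ray EG]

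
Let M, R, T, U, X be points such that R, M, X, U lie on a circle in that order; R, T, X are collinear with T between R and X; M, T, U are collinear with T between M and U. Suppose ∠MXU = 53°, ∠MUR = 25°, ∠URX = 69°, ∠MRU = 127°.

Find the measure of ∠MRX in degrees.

1. ∠UMX = 69°  [same arc XU]
2. ∠MUX = 58°  [△MXU]
3. ∠MRX = 58°  [same arc MX]

∠MRX = 58°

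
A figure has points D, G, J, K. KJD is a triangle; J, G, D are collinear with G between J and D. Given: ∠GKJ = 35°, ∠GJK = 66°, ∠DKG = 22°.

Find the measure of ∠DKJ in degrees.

1. ∠JGK = 79°  [△KJG]
2. ∠DJK = 66°  [G on ray JD]
3. ∠DGK = 101°  [linear pair at G on JD]
4. ∠GDK = 57°  [△KGD]
5. ∠JDK = 57°  [G on ray DJ]
6. ∠DKJ = 57°  [△KJD]

∠DKJ = 57°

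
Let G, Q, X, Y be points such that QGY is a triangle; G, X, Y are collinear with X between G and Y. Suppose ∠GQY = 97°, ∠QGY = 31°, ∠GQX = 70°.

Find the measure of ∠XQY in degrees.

1. ∠GYQ = 52°  [△QGY]
2. ∠QGX = 31°  [X on ray GY]
3. ∠GXQ = 79°  [△QGX]
4. ∠QYX = 52°  [X on ray YG]
5. ∠QXY = 101°  [linear pair at X on GY]
6. ∠XQY = 27°  [△QXY]

∠XQY = 27°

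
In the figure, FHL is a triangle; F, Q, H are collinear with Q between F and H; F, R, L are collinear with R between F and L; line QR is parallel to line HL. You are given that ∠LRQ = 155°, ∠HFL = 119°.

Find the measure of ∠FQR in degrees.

∠FQR = 36°

1. ∠FRQ = 25°  [linear pair at R on FL]
2. ∠QFR = 119°  [Q on FH, R on FL]
3. ∠FQR = 36°  [△FQR]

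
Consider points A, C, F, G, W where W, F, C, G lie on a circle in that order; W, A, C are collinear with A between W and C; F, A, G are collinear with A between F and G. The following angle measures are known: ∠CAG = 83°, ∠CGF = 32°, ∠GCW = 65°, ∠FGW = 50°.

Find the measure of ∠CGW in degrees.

1. ∠GAW = 97°  [linear pair at A on WC]
2. ∠CWG = 33°  [△WAG]
3. ∠CGW = 82°  [△WCG]

∠CGW = 82°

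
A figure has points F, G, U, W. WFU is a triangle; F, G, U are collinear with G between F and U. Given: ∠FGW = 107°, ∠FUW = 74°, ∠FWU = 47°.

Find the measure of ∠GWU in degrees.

∠GWU = 33°

1. ∠UGW = 73°  [linear pair at G on FU]
2. ∠GUW = 74°  [G on ray UF]
3. ∠GWU = 33°  [△WGU]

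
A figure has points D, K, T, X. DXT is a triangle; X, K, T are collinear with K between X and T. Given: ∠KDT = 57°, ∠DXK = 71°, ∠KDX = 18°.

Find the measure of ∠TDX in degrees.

1. ∠DKX = 91°  [△DXK]
2. ∠DXT = 71°  [K on ray XT]
3. ∠DKT = 89°  [linear pair at K on XT]
4. ∠DTK = 34°  [△DKT]
5. ∠DTX = 34°  [K on ray TX]
6. ∠TDX = 75°  [△DXT]

∠TDX = 75°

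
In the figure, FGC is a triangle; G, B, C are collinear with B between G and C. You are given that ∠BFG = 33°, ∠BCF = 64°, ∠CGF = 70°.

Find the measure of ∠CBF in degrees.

1. ∠BGF = 70°  [B on ray GC]
2. ∠FBG = 77°  [△FGB]
3. ∠CBF = 103°  [linear pair at B on GC]

∠CBF = 103°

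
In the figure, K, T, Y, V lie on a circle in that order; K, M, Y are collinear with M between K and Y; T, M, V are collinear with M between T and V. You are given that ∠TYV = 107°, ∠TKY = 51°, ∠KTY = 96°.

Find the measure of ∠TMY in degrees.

∠TMY = 125°

1. ∠TVY = 51°  [same arc TY]
2. ∠KYT = 33°  [△KTY]
3. ∠VTY = 22°  [△TYV]
4. ∠TMY = 125°  [△TMY]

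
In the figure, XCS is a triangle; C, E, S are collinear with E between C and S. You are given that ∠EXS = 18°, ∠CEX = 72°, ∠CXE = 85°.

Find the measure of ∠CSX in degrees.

∠CSX = 54°

1. ∠SEX = 108°  [linear pair at E on CS]
2. ∠ESX = 54°  [△XES]
3. ∠CSX = 54°  [E on ray SC]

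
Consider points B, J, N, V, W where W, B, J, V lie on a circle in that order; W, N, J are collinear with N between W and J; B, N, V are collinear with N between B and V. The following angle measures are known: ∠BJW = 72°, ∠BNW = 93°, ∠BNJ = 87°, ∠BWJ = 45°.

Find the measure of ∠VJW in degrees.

∠VJW = 42°

1. ∠JNV = 93°  [vertical angles at N]
2. ∠BVJ = 45°  [same arc BJ]
3. ∠VJW = 42°  [△JNV]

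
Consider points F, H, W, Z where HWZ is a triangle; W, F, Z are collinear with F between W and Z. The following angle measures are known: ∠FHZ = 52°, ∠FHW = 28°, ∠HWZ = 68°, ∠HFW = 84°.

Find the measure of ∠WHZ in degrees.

1. ∠HFZ = 96°  [linear pair at F on WZ]
2. ∠FZH = 32°  [△HFZ]
3. ∠HZW = 32°  [F on ray ZW]
4. ∠WHZ = 80°  [△HWZ]

∠WHZ = 80°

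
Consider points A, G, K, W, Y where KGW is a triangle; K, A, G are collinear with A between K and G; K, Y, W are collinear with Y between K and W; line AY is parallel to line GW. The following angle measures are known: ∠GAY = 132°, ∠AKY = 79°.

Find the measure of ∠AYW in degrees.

∠AYW = 127°

1. ∠KAY = 48°  [linear pair at A on KG]
2. ∠AYK = 53°  [△KAY]
3. ∠AYW = 127°  [linear pair at Y on KW]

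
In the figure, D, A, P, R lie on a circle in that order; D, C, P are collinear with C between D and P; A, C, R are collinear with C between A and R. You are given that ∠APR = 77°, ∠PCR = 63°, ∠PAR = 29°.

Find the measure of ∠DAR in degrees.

1. ∠ARP = 74°  [△APR]
2. ∠ACD = 63°  [vertical angles at C]
3. ∠ADP = 74°  [same arc AP]
4. ∠DAR = 43°  [△DCA]

∠DAR = 43°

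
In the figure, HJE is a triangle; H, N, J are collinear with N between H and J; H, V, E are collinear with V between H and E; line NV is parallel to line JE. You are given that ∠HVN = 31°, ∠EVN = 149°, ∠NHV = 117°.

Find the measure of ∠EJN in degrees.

∠EJN = 32°

1. ∠HNV = 32°  [△HNV]
2. ∠JNV = 148°  [linear pair at N on HJ]
3. ∠EJN = 32°  [NV∥JE, co-interior at J–N]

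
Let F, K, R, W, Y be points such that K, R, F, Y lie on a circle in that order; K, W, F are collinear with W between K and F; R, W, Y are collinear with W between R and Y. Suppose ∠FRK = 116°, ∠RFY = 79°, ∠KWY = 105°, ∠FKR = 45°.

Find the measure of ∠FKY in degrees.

1. ∠KFR = 19°  [△KRF]
2. ∠KYR = 19°  [same arc KR]
3. ∠FKY = 56°  [△KWY]

∠FKY = 56°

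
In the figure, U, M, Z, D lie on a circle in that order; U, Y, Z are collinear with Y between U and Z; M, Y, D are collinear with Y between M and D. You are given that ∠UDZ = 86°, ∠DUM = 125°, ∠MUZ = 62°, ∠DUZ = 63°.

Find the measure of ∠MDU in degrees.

1. ∠UMZ = 94°  [cyclic UMZD, opposite ∠M+∠D]
2. ∠MZU = 24°  [△UMZ]
3. ∠MDU = 24°  [same arc UM]

∠MDU = 24°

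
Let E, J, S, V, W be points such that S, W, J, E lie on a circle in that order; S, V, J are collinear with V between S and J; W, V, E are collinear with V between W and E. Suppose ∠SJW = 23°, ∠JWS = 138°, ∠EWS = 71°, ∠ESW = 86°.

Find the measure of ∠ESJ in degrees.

1. ∠JES = 42°  [cyclic SWJE, opposite ∠W+∠E]
2. ∠EJS = 71°  [same arc SE]
3. ∠ESJ = 67°  [△SJE]

∠ESJ = 67°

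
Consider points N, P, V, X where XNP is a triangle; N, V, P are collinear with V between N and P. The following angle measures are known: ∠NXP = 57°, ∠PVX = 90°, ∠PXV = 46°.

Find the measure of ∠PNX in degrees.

∠PNX = 79°

1. ∠VPX = 44°  [△XVP]
2. ∠NPX = 44°  [V on ray PN]
3. ∠PNX = 79°  [△XNP]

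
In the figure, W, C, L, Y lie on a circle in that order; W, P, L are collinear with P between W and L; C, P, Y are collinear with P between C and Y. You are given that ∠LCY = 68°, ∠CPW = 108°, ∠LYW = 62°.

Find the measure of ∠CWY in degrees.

∠CWY = 90°

1. ∠LWY = 68°  [same arc LY]
2. ∠LPY = 108°  [vertical angles at P]
3. ∠WLY = 50°  [△WLY]
4. ∠WPY = 72°  [linear pair at P on WL]
5. ∠WCY = 50°  [same arc WY]
6. ∠CYW = 40°  [△WPY]
7. ∠CWY = 90°  [△WCY]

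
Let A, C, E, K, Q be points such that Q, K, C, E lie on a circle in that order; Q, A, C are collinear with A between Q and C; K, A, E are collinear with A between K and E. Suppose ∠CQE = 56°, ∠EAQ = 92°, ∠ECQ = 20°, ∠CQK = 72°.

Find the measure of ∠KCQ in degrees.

1. ∠CKE = 56°  [same arc CE]
2. ∠CAK = 92°  [vertical angles at A]
3. ∠KCQ = 32°  [△KAC]

∠KCQ = 32°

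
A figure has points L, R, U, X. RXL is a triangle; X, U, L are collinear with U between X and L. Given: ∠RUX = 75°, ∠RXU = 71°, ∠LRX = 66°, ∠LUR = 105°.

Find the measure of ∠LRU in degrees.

1. ∠LXR = 71°  [U on ray XL]
2. ∠RLX = 43°  [△RXL]
3. ∠RLU = 43°  [U on ray LX]
4. ∠LRU = 32°  [△RUL]

∠LRU = 32°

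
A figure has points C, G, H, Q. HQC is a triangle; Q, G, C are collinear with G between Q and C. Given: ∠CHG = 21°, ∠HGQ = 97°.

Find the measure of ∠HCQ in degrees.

1. ∠CGH = 83°  [linear pair at G on QC]
2. ∠GCH = 76°  [△HGC]
3. ∠HCQ = 76°  [G on ray CQ]

∠HCQ = 76°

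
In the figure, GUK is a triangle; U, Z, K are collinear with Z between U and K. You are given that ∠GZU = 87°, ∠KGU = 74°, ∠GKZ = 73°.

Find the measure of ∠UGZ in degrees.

1. ∠GKU = 73°  [Z on ray KU]
2. ∠GUK = 33°  [△GUK]
3. ∠GUZ = 33°  [Z on ray UK]
4. ∠UGZ = 60°  [△GUZ]

∠UGZ = 60°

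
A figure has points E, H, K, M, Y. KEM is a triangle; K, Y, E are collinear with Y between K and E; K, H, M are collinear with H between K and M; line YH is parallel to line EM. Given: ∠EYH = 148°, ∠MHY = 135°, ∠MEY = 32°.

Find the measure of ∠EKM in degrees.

∠EKM = 103°

1. ∠KHY = 45°  [linear pair at H on KM]
2. ∠KEM = 32°  [Y on ray EK]
3. ∠EMK = 45°  [YH∥EM, corresponding at H]
4. ∠EKM = 103°  [△KEM]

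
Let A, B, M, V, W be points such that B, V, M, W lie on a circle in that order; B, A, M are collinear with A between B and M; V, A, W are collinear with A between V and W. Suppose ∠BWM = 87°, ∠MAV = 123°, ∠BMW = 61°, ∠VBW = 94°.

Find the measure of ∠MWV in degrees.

1. ∠MBW = 32°  [△BMW]
2. ∠VMW = 86°  [cyclic BVMW, opposite ∠B+∠M]
3. ∠MVW = 32°  [same arc MW]
4. ∠MWV = 62°  [△VMW]

∠MWV = 62°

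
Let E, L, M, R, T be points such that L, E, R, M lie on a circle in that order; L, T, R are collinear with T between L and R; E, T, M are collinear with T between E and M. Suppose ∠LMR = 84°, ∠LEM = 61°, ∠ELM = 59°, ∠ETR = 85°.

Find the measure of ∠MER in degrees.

∠MER = 35°

1. ∠LRM = 61°  [same arc LM]
2. ∠MLR = 35°  [△LRM]
3. ∠MER = 35°  [same arc RM]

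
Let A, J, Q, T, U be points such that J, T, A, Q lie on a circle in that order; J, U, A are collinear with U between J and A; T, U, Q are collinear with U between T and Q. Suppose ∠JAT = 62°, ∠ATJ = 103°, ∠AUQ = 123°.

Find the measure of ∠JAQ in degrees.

∠JAQ = 42°

1. ∠JQT = 62°  [same arc JT]
2. ∠AQJ = 77°  [cyclic JTAQ, opposite ∠T+∠Q]
3. ∠JUQ = 57°  [linear pair at U on JA]
4. ∠AJQ = 61°  [△JUQ]
5. ∠JAQ = 42°  [△JAQ]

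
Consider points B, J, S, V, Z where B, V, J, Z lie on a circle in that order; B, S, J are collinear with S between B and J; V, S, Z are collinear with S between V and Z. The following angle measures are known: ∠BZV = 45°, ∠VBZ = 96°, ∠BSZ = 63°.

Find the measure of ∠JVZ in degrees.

∠JVZ = 72°

1. ∠BJV = 45°  [same arc BV]
2. ∠JSV = 63°  [vertical angles at S]
3. ∠JVZ = 72°  [△VSJ]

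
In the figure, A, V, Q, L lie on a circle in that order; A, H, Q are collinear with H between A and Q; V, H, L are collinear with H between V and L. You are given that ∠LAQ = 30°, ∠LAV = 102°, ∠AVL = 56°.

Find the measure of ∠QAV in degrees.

1. ∠LVQ = 30°  [same arc QL]
2. ∠LQV = 78°  [cyclic AVQL, opposite ∠A+∠Q]
3. ∠QLV = 72°  [△VQL]
4. ∠QAV = 72°  [same arc VQ]

∠QAV = 72°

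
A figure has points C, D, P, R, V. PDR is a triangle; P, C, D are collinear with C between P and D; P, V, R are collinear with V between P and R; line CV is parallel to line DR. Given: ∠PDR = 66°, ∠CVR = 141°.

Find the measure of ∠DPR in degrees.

∠DPR = 75°

1. ∠PCV = 66°  [CV∥DR, corresponding at C]
2. ∠CVP = 39°  [linear pair at V on PR]
3. ∠CPV = 75°  [△PCV]
4. ∠DPR = 75°  [C on PD, V on PR]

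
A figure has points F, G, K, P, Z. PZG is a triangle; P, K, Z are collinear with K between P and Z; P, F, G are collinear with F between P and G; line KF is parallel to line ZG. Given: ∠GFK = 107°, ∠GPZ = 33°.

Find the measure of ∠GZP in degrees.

1. ∠KFP = 73°  [linear pair at F on PG]
2. ∠FPK = 33°  [K on PZ, F on PG]
3. ∠FKP = 74°  [△PKF]
4. ∠GZP = 74°  [KF∥ZG, corresponding at K]

∠GZP = 74°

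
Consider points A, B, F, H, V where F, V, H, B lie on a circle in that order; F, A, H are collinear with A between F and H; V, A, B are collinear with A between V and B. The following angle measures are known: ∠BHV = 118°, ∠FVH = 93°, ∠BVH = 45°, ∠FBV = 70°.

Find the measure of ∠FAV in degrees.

1. ∠BFV = 62°  [cyclic FVHB, opposite ∠F+∠H]
2. ∠HBV = 17°  [△VHB]
3. ∠BVF = 48°  [△FVB]
4. ∠HFV = 17°  [same arc VH]
5. ∠FAV = 115°  [△FAV]

∠FAV = 115°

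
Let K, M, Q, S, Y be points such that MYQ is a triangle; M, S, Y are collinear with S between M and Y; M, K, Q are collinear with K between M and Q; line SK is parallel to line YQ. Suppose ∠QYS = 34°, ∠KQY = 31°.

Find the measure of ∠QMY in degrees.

1. ∠MYQ = 34°  [S on ray YM]
2. ∠MQY = 31°  [K on ray QM]
3. ∠QMY = 115°  [△MYQ]

∠QMY = 115°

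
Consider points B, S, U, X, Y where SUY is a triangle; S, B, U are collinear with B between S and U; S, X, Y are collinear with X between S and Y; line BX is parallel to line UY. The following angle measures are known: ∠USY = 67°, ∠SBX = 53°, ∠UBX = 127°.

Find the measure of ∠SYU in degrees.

∠SYU = 60°

1. ∠BSX = 67°  [B on SU, X on SY]
2. ∠BXS = 60°  [△SBX]
3. ∠SYU = 60°  [BX∥UY, corresponding at X]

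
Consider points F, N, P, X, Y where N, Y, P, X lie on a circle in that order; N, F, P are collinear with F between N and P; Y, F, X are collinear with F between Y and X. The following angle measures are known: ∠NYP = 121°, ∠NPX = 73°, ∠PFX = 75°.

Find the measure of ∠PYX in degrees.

1. ∠NXP = 59°  [cyclic NYPX, opposite ∠Y+∠X]
2. ∠PNX = 48°  [△NPX]
3. ∠PYX = 48°  [same arc PX]

∠PYX = 48°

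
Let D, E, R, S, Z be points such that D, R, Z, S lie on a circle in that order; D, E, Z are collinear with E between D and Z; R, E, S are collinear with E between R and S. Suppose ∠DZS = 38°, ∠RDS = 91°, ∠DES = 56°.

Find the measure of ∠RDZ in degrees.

1. ∠DRS = 38°  [same arc DS]
2. ∠REZ = 56°  [vertical angles at E]
3. ∠DER = 124°  [linear pair at E on DZ]
4. ∠RDZ = 18°  [△DER]

∠RDZ = 18°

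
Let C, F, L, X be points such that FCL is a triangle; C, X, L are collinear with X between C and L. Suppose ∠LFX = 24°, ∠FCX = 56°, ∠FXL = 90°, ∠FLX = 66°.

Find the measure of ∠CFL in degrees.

1. ∠FCL = 56°  [X on ray CL]
2. ∠CLF = 66°  [X on ray LC]
3. ∠CFL = 58°  [△FCL]

∠CFL = 58°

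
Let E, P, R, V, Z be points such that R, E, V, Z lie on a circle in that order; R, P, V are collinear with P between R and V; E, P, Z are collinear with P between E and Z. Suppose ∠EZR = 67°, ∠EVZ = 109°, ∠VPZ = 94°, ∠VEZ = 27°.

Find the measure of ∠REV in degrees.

1. ∠EVR = 67°  [same arc RE]
2. ∠EZV = 44°  [△EVZ]
3. ∠ERV = 44°  [same arc EV]
4. ∠REV = 69°  [△REV]

∠REV = 69°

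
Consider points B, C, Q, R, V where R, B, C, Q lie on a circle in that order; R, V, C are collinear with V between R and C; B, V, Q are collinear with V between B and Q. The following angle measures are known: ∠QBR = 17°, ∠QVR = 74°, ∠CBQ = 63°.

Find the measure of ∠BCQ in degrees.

∠BCQ = 60°

1. ∠QCR = 17°  [same arc RQ]
2. ∠CVQ = 106°  [linear pair at V on RC]
3. ∠BQC = 57°  [△CVQ]
4. ∠BCQ = 60°  [△BCQ]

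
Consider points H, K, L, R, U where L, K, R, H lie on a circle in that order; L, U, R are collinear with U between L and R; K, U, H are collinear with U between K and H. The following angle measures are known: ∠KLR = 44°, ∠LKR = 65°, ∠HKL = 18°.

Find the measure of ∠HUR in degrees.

∠HUR = 118°

1. ∠KHR = 44°  [same arc KR]
2. ∠HRL = 18°  [same arc LH]
3. ∠HUR = 118°  [△RUH]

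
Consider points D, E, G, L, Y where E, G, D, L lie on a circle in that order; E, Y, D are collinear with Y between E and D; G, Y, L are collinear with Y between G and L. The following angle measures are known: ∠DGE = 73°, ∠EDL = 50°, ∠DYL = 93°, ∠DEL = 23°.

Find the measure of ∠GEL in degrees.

∠GEL = 60°

1. ∠EGL = 50°  [same arc EL]
2. ∠EYL = 87°  [linear pair at Y on ED]
3. ∠ELG = 70°  [△EYL]
4. ∠GEL = 60°  [△EGL]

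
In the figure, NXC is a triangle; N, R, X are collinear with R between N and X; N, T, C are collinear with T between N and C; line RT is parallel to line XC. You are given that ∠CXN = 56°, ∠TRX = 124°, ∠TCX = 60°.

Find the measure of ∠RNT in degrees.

∠RNT = 64°

1. ∠NCX = 60°  [T on ray CN]
2. ∠CNX = 64°  [△NXC]
3. ∠RNT = 64°  [R on NX, T on NC]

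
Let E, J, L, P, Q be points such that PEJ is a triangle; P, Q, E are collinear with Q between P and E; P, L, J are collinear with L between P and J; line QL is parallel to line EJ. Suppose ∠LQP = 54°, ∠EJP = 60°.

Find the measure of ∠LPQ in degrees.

1. ∠JEP = 54°  [QL∥EJ, corresponding at Q]
2. ∠EPJ = 66°  [△PEJ]
3. ∠LPQ = 66°  [Q on PE, L on PJ]

∠LPQ = 66°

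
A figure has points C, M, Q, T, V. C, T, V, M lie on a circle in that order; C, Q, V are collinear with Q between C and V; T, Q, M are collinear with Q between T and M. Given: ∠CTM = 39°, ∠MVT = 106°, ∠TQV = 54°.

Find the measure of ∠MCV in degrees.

1. ∠MCT = 74°  [cyclic CTVM, opposite ∠C+∠V]
2. ∠CQM = 54°  [vertical angles at Q]
3. ∠CMT = 67°  [△CTM]
4. ∠MCV = 59°  [△CQM]

∠MCV = 59°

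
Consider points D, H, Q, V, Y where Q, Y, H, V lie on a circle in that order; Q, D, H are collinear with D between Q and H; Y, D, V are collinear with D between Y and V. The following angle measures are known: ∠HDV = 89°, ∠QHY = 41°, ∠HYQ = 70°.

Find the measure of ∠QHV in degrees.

∠QHV = 22°

1. ∠QDV = 91°  [linear pair at D on QH]
2. ∠QVY = 41°  [same arc QY]
3. ∠HVQ = 110°  [cyclic QYHV, opposite ∠Y+∠V]
4. ∠HQV = 48°  [△QDV]
5. ∠QHV = 22°  [△QHV]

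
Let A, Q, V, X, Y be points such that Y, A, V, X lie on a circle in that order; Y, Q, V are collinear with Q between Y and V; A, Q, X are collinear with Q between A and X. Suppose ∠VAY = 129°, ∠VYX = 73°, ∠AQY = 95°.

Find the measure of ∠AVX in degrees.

1. ∠VXY = 51°  [cyclic YAVX, opposite ∠A+∠X]
2. ∠VAX = 73°  [same arc VX]
3. ∠XVY = 56°  [△YVX]
4. ∠VQX = 95°  [vertical angles at Q]
5. ∠AXV = 29°  [△VQX]
6. ∠AVX = 78°  [△AVX]

∠AVX = 78°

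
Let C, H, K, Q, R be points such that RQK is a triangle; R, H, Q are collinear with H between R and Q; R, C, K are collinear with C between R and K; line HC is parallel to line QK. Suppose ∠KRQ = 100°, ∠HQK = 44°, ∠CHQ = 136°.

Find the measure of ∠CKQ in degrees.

1. ∠KQR = 44°  [H on ray QR]
2. ∠QKR = 36°  [△RQK]
3. ∠CKQ = 36°  [C on ray KR]

∠CKQ = 36°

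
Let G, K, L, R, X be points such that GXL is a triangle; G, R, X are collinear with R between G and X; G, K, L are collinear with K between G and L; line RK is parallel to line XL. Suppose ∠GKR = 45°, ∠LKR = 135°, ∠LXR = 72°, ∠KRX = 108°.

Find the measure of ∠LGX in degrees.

1. ∠GLX = 45°  [RK∥XL, corresponding at K]
2. ∠GXL = 72°  [R on ray XG]
3. ∠LGX = 63°  [△GXL]

∠LGX = 63°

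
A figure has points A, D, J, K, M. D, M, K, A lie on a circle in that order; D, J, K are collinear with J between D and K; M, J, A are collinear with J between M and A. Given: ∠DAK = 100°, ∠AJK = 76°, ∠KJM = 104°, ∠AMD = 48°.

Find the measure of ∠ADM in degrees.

1. ∠DMK = 80°  [cyclic DMKA, opposite ∠M+∠A]
2. ∠DJM = 76°  [vertical angles at J]
3. ∠KDM = 56°  [△DJM]
4. ∠DKM = 44°  [△DMK]
5. ∠DAM = 44°  [same arc DM]
6. ∠ADM = 88°  [△DMA]

∠ADM = 88°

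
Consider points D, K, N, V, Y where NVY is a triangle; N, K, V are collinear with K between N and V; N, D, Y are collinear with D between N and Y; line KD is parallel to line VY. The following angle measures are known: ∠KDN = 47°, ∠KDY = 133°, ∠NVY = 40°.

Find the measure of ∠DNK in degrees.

∠DNK = 93°

1. ∠NYV = 47°  [KD∥VY, corresponding at D]
2. ∠VNY = 93°  [△NVY]
3. ∠DNK = 93°  [K on NV, D on NY]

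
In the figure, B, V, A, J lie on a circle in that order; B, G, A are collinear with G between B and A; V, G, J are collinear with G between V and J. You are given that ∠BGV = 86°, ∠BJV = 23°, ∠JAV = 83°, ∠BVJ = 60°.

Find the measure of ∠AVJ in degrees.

∠AVJ = 63°

1. ∠AGV = 94°  [linear pair at G on BA]
2. ∠BAV = 23°  [same arc BV]
3. ∠AVJ = 63°  [△VGA]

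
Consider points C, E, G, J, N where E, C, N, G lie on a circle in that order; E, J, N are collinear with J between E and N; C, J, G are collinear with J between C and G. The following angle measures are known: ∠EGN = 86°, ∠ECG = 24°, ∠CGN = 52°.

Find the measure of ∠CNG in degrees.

1. ∠ENG = 24°  [same arc EG]
2. ∠GEN = 70°  [△ENG]
3. ∠GCN = 70°  [same arc NG]
4. ∠CNG = 58°  [△CNG]

∠CNG = 58°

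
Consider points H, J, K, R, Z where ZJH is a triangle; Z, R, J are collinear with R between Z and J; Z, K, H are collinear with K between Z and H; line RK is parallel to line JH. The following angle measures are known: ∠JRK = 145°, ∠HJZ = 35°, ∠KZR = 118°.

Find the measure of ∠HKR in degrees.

1. ∠KRZ = 35°  [linear pair at R on ZJ]
2. ∠RKZ = 27°  [△ZRK]
3. ∠HKR = 153°  [linear pair at K on ZH]

∠HKR = 153°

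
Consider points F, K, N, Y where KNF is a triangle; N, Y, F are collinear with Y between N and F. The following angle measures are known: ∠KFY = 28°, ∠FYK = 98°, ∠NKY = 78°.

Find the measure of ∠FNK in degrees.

1. ∠KYN = 82°  [linear pair at Y on NF]
2. ∠KNY = 20°  [△KNY]
3. ∠FNK = 20°  [Y on ray NF]

∠FNK = 20°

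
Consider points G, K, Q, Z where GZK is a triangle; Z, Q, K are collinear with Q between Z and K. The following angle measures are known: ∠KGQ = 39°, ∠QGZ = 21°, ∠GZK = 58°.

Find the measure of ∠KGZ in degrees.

∠KGZ = 60°

1. ∠GZQ = 58°  [Q on ray ZK]
2. ∠GQZ = 101°  [△GZQ]
3. ∠GQK = 79°  [linear pair at Q on ZK]
4. ∠GKQ = 62°  [△GQK]
5. ∠GKZ = 62°  [Q on ray KZ]
6. ∠KGZ = 60°  [△GZK]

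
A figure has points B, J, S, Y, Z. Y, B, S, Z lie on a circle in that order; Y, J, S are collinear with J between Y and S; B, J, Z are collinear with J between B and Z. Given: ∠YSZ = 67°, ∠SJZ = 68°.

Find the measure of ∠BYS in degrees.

∠BYS = 45°

1. ∠YBZ = 67°  [same arc YZ]
2. ∠BJY = 68°  [vertical angles at J]
3. ∠BYS = 45°  [△YJB]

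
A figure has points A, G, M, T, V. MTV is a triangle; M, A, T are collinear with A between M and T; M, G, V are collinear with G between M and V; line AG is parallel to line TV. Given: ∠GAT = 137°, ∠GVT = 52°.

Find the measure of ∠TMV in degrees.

∠TMV = 85°

1. ∠GAM = 43°  [linear pair at A on MT]
2. ∠MVT = 52°  [G on ray VM]
3. ∠MTV = 43°  [AG∥TV, corresponding at A]
4. ∠TMV = 85°  [△MTV]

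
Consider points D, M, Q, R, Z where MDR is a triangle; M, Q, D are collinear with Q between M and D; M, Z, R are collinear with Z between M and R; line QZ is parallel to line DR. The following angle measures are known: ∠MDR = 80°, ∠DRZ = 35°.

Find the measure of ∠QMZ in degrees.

1. ∠DRM = 35°  [Z on ray RM]
2. ∠DMR = 65°  [△MDR]
3. ∠QMZ = 65°  [Q on MD, Z on MR]

∠QMZ = 65°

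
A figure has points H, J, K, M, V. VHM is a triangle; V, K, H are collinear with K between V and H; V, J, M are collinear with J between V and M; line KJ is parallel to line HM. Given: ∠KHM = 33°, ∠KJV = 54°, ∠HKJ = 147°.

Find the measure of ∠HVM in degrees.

∠HVM = 93°

1. ∠MHV = 33°  [K on ray HV]
2. ∠HMV = 54°  [KJ∥HM, corresponding at J]
3. ∠HVM = 93°  [△VHM]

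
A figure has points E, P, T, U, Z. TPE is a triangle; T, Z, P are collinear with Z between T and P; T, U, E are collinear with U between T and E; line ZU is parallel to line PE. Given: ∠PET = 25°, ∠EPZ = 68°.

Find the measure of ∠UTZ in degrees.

1. ∠EPT = 68°  [Z on ray PT]
2. ∠ETP = 87°  [△TPE]
3. ∠UTZ = 87°  [Z on TP, U on TE]

∠UTZ = 87°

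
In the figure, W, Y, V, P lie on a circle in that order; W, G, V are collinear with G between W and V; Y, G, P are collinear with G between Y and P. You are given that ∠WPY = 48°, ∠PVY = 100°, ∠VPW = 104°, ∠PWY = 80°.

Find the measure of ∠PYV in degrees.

∠PYV = 24°

1. ∠WVY = 48°  [same arc WY]
2. ∠VYW = 76°  [cyclic WYVP, opposite ∠Y+∠P]
3. ∠VWY = 56°  [△WYV]
4. ∠VPY = 56°  [same arc YV]
5. ∠PYV = 24°  [△YVP]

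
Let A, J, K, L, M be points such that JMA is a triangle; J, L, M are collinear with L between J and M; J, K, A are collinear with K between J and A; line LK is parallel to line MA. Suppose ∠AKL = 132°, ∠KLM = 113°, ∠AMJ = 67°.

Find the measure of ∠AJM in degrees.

1. ∠JKL = 48°  [linear pair at K on JA]
2. ∠JLK = 67°  [linear pair at L on JM]
3. ∠KJL = 65°  [△JLK]
4. ∠AJM = 65°  [L on JM, K on JA]

∠AJM = 65°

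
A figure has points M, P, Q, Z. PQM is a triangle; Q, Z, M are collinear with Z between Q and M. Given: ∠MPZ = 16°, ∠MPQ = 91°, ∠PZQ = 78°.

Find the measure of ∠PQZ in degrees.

1. ∠MZP = 102°  [linear pair at Z on QM]
2. ∠PMZ = 62°  [△PZM]
3. ∠PMQ = 62°  [Z on ray MQ]
4. ∠MQP = 27°  [△PQM]
5. ∠PQZ = 27°  [Z on ray QM]

∠PQZ = 27°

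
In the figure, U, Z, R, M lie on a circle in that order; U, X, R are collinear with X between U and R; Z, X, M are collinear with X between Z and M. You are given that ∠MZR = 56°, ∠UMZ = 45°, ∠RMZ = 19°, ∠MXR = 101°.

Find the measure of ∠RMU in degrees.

1. ∠MUR = 56°  [same arc RM]
2. ∠MRU = 60°  [△RXM]
3. ∠RMU = 64°  [△URM]

∠RMU = 64°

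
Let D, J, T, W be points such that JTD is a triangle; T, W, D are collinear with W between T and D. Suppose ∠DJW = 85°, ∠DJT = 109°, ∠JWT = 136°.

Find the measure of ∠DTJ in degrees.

∠DTJ = 20°

1. ∠DWJ = 44°  [linear pair at W on TD]
2. ∠JDW = 51°  [△JWD]
3. ∠JDT = 51°  [W on ray DT]
4. ∠DTJ = 20°  [△JTD]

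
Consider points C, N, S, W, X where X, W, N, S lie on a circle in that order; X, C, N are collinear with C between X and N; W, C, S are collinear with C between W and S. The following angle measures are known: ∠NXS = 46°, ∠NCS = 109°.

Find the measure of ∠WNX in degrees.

1. ∠NWS = 46°  [same arc NS]
2. ∠WCX = 109°  [vertical angles at C]
3. ∠NCW = 71°  [linear pair at C on XN]
4. ∠WNX = 63°  [△WCN]

∠WNX = 63°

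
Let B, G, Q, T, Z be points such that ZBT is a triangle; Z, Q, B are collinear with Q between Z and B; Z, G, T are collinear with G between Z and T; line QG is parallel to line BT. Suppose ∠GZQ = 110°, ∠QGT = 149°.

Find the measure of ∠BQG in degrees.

∠BQG = 141°

1. ∠QGZ = 31°  [linear pair at G on ZT]
2. ∠GQZ = 39°  [△ZQG]
3. ∠BQG = 141°  [linear pair at Q on ZB]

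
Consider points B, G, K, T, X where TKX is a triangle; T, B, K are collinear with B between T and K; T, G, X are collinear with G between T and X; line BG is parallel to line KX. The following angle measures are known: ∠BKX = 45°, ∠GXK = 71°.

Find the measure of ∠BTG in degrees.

∠BTG = 64°

1. ∠TKX = 45°  [B on ray KT]
2. ∠KXT = 71°  [G on ray XT]
3. ∠KTX = 64°  [△TKX]
4. ∠BTG = 64°  [B on TK, G on TX]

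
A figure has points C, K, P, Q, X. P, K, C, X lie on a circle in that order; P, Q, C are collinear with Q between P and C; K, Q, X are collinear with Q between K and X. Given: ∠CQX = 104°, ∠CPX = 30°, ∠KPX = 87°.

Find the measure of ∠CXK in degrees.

1. ∠CKX = 30°  [same arc CX]
2. ∠KCX = 93°  [cyclic PKCX, opposite ∠P+∠C]
3. ∠CXK = 57°  [△KCX]

∠CXK = 57°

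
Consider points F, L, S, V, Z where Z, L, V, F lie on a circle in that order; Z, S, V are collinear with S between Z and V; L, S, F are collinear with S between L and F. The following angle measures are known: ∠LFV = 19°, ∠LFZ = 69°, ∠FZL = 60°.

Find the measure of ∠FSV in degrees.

∠FSV = 110°

1. ∠LZV = 19°  [same arc LV]
2. ∠FLZ = 51°  [△ZLF]
3. ∠LSZ = 110°  [△ZSL]
4. ∠FSV = 110°  [vertical angles at S]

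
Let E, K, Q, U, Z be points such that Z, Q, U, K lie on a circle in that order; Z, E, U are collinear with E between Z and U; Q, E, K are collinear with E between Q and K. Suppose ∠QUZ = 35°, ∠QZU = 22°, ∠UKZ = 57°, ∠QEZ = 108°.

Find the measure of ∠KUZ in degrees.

1. ∠QKU = 22°  [same arc QU]
2. ∠KEU = 108°  [vertical angles at E]
3. ∠KUZ = 50°  [△UEK]

∠KUZ = 50°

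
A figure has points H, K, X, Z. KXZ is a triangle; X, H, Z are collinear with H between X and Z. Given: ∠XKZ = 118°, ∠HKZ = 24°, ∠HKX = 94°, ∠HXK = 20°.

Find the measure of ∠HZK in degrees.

∠HZK = 42°

1. ∠KHX = 66°  [△KXH]
2. ∠KHZ = 114°  [linear pair at H on XZ]
3. ∠HZK = 42°  [△KHZ]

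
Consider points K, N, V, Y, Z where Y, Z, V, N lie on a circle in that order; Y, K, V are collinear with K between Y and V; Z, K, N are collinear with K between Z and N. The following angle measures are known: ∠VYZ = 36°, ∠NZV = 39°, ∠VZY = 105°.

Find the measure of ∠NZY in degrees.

∠NZY = 66°

1. ∠VNZ = 36°  [same arc ZV]
2. ∠YVZ = 39°  [△YZV]
3. ∠NVZ = 105°  [△ZVN]
4. ∠YNZ = 39°  [same arc YZ]
5. ∠NYZ = 75°  [cyclic YZVN, opposite ∠Y+∠V]
6. ∠NZY = 66°  [△YZN]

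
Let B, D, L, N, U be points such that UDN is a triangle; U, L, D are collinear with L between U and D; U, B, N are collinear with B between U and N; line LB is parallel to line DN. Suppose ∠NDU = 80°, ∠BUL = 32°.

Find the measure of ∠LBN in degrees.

1. ∠BLU = 80°  [LB∥DN, corresponding at L]
2. ∠LBU = 68°  [△ULB]
3. ∠LBN = 112°  [linear pair at B on UN]

∠LBN = 112°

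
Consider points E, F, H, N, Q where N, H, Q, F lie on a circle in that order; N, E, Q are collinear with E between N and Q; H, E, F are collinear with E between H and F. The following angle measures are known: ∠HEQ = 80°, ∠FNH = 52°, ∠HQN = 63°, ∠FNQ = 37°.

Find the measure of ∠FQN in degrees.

1. ∠FEN = 80°  [vertical angles at E]
2. ∠FHQ = 37°  [△HEQ]
3. ∠FQH = 128°  [cyclic NHQF, opposite ∠N+∠Q]
4. ∠FEQ = 100°  [linear pair at E on NQ]
5. ∠HFQ = 15°  [△HQF]
6. ∠FQN = 65°  [△QEF]

∠FQN = 65°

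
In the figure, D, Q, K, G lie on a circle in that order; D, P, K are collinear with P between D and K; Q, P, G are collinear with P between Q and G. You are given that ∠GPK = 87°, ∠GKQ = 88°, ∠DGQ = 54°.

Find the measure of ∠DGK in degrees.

∠DGK = 113°

1. ∠DPG = 93°  [linear pair at P on DK]
2. ∠GDQ = 92°  [cyclic DQKG, opposite ∠D+∠K]
3. ∠DQG = 34°  [△DQG]
4. ∠GDK = 33°  [△DPG]
5. ∠DKG = 34°  [same arc DG]
6. ∠DGK = 113°  [△DKG]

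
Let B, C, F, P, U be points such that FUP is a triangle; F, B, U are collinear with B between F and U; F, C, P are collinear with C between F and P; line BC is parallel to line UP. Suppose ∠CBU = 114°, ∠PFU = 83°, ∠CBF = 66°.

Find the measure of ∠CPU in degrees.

∠CPU = 31°

1. ∠BFC = 83°  [B on FU, C on FP]
2. ∠BCF = 31°  [△FBC]
3. ∠BCP = 149°  [linear pair at C on FP]
4. ∠CPU = 31°  [BC∥UP, co-interior at P–C]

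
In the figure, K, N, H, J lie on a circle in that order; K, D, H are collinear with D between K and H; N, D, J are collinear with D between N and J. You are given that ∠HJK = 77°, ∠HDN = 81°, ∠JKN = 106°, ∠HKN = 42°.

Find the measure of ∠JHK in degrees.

1. ∠JDK = 81°  [vertical angles at D]
2. ∠HJN = 42°  [same arc NH]
3. ∠HDJ = 99°  [linear pair at D on KH]
4. ∠JHK = 39°  [△HDJ]

∠JHK = 39°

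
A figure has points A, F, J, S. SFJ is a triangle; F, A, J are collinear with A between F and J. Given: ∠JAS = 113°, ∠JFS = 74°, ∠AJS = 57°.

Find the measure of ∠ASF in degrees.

∠ASF = 39°

1. ∠FAS = 67°  [linear pair at A on FJ]
2. ∠AFS = 74°  [A on ray FJ]
3. ∠ASF = 39°  [△SFA]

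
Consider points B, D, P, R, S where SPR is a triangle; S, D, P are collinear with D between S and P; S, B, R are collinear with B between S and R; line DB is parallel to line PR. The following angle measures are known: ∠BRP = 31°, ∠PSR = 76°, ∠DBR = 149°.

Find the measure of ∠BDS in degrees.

∠BDS = 73°

1. ∠PRS = 31°  [B on ray RS]
2. ∠RPS = 73°  [△SPR]
3. ∠BDS = 73°  [DB∥PR, corresponding at D]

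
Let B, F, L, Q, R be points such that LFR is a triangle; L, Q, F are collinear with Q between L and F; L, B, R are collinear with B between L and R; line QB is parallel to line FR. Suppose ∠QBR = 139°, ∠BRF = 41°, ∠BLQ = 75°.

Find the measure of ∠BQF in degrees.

∠BQF = 116°

1. ∠LBQ = 41°  [linear pair at B on LR]
2. ∠BQL = 64°  [△LQB]
3. ∠BQF = 116°  [linear pair at Q on LF]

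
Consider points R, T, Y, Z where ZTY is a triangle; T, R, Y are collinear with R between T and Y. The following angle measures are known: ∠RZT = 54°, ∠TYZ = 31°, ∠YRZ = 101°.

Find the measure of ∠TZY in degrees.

∠TZY = 102°

1. ∠TRZ = 79°  [linear pair at R on TY]
2. ∠RTZ = 47°  [△ZTR]
3. ∠YTZ = 47°  [R on ray TY]
4. ∠TZY = 102°  [△ZTY]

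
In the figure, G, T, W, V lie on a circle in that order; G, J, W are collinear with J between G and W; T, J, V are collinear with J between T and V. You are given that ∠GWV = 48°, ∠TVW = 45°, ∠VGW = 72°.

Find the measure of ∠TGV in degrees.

∠TGV = 117°

1. ∠VTW = 72°  [same arc WV]
2. ∠TWV = 63°  [△TWV]
3. ∠TGV = 117°  [cyclic GTWV, opposite ∠G+∠W]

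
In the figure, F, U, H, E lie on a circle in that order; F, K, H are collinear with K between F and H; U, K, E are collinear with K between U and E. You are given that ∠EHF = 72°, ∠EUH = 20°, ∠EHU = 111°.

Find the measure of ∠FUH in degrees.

∠FUH = 92°

1. ∠EFH = 20°  [same arc HE]
2. ∠FEH = 88°  [△FHE]
3. ∠FUH = 92°  [cyclic FUHE, opposite ∠U+∠E]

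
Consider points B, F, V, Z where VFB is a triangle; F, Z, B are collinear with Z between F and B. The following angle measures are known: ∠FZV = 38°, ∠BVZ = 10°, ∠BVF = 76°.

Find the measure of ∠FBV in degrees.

1. ∠BZV = 142°  [linear pair at Z on FB]
2. ∠VBZ = 28°  [△VZB]
3. ∠FBV = 28°  [Z on ray BF]

∠FBV = 28°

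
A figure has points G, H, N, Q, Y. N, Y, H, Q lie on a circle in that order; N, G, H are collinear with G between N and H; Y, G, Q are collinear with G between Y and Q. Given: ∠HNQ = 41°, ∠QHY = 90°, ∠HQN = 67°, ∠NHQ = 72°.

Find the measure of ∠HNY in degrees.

1. ∠HYQ = 41°  [same arc HQ]
2. ∠HQY = 49°  [△YHQ]
3. ∠HNY = 49°  [same arc YH]

∠HNY = 49°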